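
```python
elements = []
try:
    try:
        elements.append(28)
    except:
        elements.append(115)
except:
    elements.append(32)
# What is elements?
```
[28]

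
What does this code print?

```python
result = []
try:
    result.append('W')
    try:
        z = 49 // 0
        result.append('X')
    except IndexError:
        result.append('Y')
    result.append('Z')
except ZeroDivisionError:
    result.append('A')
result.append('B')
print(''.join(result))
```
WAB

Inner handler doesn't match, propagates to outer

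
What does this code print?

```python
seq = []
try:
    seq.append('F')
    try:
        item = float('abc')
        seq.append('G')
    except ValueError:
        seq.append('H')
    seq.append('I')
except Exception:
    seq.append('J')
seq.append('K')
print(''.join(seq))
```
FHIK

Inner exception caught by inner handler, outer continues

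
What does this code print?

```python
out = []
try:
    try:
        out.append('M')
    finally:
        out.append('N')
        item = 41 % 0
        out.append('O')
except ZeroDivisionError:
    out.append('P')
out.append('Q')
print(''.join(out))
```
MNPQ

Exception in inner finally caught by outer except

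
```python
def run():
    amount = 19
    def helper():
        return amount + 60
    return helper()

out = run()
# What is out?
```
79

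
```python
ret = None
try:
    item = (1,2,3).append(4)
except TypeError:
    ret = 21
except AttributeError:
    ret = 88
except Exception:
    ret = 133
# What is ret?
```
88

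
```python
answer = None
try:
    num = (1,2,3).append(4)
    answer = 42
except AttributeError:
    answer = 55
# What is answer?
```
55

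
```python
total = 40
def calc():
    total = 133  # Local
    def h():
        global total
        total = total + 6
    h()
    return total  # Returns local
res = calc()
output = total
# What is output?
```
46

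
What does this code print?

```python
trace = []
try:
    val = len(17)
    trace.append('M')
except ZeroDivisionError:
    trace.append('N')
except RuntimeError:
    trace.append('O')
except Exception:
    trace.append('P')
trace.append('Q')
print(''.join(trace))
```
PQ

TypeError not specifically caught, falls to Exception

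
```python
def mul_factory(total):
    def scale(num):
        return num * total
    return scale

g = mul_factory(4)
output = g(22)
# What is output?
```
88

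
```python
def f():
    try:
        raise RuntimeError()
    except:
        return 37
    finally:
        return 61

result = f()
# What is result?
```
61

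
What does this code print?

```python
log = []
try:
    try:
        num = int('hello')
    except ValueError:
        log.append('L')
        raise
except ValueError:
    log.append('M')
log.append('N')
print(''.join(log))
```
LMN

raise without argument re-raises current exception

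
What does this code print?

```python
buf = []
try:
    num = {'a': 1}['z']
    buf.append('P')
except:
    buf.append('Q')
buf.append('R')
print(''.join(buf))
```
QR

Exception raised in try, caught by bare except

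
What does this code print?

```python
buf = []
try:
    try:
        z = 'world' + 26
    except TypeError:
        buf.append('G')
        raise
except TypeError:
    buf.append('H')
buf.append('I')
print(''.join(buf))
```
GHI

raise without argument re-raises current exception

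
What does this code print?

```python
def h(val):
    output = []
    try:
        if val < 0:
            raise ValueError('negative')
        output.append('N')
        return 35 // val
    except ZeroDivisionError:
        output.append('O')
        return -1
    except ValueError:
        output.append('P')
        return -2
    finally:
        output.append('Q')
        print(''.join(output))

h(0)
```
NOQ

val=0 causes ZeroDivisionError, caught, finally prints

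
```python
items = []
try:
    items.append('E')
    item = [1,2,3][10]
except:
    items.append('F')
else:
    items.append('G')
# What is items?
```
['E', 'F']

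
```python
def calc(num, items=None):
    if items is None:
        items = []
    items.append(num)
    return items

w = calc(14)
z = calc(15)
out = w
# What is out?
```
[14]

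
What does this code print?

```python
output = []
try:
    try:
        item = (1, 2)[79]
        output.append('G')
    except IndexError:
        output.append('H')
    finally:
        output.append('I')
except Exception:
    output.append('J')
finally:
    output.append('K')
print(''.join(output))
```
HIK

Both finally blocks run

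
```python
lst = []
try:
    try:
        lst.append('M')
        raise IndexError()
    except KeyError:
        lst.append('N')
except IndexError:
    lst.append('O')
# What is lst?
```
['M', 'O']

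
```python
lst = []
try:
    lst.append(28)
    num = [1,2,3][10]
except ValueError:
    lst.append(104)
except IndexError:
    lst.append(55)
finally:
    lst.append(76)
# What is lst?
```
[28, 55, 76]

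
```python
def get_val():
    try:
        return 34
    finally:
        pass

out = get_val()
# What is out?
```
34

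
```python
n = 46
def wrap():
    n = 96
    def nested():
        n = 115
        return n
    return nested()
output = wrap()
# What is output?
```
115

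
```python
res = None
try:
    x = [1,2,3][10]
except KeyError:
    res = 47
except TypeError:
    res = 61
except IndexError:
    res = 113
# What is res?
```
113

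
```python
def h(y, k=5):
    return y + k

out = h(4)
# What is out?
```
9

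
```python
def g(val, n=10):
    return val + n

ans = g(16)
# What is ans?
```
26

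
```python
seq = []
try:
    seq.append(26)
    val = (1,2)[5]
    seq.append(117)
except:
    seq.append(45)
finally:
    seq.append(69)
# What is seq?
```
[26, 45, 69]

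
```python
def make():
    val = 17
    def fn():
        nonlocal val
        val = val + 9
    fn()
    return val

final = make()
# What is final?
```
26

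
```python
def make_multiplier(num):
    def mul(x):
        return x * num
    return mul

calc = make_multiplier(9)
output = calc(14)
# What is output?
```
126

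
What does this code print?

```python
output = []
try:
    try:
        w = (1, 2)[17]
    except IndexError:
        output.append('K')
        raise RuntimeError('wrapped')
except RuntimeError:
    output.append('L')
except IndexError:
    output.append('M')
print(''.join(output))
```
KL

New RuntimeError raised, caught by outer RuntimeError handler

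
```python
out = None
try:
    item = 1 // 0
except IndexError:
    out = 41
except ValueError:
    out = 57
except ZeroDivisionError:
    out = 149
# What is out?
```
149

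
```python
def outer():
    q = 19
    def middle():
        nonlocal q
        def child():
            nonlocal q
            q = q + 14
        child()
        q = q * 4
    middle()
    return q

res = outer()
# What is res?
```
132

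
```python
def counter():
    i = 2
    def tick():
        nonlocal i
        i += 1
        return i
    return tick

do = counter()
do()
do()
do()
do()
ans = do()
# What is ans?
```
7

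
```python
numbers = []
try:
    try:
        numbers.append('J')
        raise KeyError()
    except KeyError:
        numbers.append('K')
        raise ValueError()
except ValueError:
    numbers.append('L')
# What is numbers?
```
['J', 'K', 'L']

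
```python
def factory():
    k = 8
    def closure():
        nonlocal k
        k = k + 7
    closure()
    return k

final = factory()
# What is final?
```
15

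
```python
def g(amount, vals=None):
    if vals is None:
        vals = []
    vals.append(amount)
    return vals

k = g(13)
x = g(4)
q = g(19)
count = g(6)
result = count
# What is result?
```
[6]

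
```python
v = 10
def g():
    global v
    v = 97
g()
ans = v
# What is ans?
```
97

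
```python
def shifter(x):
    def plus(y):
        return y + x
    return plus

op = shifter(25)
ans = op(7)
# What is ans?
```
32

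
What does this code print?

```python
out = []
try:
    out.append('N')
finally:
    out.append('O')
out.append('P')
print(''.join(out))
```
NOP

try/finally without except, no exception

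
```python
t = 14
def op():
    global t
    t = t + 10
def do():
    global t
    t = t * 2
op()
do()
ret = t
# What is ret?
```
48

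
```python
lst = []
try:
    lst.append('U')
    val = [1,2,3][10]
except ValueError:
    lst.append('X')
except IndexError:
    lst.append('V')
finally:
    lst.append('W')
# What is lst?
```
['U', 'V', 'W']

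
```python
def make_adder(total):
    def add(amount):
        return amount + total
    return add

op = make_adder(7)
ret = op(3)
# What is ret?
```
10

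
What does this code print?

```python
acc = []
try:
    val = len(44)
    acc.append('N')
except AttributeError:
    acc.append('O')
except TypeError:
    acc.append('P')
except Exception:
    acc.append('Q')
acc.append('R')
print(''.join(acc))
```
PR

TypeError matches before generic Exception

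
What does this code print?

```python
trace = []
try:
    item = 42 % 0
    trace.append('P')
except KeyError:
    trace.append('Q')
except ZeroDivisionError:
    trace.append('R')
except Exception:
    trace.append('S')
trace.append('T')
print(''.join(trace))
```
RT

ZeroDivisionError matches before generic Exception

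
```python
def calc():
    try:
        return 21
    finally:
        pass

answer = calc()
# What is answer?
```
21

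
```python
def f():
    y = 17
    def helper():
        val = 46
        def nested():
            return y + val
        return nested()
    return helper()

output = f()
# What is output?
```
63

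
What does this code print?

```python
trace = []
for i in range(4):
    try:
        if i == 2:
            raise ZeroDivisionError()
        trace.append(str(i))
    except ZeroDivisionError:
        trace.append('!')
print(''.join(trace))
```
01!3

Exception on i=2 caught, loop continues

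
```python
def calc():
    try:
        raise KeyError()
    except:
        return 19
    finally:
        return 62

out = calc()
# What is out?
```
62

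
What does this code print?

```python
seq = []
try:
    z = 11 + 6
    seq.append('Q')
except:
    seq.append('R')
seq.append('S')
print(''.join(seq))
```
QS

No exception, try block completes normally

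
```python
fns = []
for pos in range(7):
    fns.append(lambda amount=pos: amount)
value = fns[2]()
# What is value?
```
2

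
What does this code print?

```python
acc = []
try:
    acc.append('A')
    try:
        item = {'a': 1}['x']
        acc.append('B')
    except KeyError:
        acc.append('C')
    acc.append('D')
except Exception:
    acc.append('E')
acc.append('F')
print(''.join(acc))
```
ACDF

Inner exception caught by inner handler, outer continues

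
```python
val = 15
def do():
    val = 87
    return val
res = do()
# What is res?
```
87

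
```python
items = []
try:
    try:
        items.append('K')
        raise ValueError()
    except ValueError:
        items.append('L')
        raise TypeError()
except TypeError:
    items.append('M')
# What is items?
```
['K', 'L', 'M']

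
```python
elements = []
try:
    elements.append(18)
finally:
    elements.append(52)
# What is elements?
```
[18, 52]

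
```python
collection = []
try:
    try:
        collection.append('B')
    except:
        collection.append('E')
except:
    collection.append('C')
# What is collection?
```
['B']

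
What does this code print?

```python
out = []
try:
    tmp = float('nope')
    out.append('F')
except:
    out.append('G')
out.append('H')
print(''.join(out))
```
GH

Exception raised in try, caught by bare except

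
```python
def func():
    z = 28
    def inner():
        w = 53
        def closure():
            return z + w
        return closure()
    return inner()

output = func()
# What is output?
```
81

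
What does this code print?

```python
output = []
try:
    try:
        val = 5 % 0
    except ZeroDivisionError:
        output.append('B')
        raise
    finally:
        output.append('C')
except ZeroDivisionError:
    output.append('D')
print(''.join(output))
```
BCD

finally runs before re-raised exception propagates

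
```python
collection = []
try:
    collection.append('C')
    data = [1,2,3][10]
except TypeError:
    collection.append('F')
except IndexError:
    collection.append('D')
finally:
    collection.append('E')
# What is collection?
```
['C', 'D', 'E']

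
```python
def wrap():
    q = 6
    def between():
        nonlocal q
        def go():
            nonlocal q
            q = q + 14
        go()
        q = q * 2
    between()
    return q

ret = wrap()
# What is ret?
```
40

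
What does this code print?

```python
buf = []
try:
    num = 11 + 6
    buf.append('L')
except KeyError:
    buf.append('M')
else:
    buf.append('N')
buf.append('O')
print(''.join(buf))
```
LNO

else block runs when no exception occurs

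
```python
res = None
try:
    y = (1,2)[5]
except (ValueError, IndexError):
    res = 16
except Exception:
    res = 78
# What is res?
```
16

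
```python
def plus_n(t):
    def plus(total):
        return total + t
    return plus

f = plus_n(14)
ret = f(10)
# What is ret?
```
24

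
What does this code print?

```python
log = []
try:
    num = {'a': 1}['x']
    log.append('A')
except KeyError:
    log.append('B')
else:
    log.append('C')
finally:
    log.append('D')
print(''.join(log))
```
BD

Exception: except runs, else skipped, finally runs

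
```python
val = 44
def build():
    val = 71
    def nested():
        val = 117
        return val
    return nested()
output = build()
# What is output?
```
117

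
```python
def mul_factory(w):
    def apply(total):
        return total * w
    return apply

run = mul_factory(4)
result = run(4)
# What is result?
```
16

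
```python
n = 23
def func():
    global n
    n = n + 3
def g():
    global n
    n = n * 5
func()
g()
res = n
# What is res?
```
130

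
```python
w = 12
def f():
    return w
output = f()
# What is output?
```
12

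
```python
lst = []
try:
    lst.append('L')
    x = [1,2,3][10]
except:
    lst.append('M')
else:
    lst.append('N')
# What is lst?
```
['L', 'M']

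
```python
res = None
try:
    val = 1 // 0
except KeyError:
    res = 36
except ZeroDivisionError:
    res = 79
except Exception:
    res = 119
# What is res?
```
79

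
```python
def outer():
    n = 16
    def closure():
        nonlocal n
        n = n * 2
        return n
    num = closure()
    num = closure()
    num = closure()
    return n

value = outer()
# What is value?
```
128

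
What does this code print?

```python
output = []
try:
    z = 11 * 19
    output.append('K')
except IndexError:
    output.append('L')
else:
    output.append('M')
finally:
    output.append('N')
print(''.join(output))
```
KMN

else runs before finally when no exception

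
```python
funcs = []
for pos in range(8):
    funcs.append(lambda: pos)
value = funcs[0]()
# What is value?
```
7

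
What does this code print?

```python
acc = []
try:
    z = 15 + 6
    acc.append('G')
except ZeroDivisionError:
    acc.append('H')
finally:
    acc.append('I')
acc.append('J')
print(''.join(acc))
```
GIJ

finally runs after normal execution too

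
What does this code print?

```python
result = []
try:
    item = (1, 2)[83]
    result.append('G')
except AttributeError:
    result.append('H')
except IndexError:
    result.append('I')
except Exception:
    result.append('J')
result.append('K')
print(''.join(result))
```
IK

IndexError matches before generic Exception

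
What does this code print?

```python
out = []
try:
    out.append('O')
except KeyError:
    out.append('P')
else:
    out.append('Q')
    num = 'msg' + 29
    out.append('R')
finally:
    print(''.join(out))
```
OQ

Try succeeds, else appends 'Q', TypeError in else is uncaught, finally prints before exception propagates ('R' never appended)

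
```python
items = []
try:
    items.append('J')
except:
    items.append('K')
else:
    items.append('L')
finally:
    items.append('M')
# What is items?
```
['J', 'L', 'M']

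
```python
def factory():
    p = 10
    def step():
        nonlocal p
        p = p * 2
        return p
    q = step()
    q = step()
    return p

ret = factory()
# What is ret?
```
40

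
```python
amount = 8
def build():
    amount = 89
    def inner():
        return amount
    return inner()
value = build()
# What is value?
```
89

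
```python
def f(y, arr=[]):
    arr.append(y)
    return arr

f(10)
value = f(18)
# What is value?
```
[10, 18]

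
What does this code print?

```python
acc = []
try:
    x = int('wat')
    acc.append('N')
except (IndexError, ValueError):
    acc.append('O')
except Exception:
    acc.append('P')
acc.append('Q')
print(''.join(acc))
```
OQ

ValueError matches tuple containing it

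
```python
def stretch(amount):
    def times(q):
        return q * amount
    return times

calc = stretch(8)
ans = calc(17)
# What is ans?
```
136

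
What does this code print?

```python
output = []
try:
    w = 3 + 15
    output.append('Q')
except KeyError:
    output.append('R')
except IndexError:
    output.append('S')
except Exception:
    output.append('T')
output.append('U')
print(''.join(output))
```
QU

No exception, try block completes normally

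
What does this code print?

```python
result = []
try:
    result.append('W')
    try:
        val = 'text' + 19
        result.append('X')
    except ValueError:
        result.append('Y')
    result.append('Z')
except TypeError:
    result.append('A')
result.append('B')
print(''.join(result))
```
WAB

Inner handler doesn't match, propagates to outer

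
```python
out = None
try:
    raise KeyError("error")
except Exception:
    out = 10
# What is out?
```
10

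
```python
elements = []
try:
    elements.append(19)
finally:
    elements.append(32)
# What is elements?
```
[19, 32]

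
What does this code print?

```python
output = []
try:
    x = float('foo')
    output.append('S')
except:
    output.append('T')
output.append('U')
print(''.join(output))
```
TU

Exception raised in try, caught by bare except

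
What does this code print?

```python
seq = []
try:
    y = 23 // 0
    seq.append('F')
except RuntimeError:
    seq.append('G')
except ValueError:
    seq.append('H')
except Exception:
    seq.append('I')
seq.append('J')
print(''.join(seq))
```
IJ

ZeroDivisionError not specifically caught, falls to Exception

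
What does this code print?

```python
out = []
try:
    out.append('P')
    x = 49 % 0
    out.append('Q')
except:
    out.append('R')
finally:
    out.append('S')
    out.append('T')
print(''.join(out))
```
PRST

Code before exception runs, then except, then all of finally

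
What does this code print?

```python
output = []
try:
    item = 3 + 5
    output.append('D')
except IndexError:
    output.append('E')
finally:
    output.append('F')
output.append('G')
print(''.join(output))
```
DFG

finally runs after normal execution too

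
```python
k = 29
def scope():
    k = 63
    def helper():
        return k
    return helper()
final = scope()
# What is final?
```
63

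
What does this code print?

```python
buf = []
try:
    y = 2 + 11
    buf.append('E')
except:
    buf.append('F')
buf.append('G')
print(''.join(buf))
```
EG

No exception, try block completes normally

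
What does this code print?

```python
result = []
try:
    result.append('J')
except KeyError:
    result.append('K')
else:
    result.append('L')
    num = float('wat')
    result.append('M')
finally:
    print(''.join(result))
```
JL

Try succeeds, else appends 'L', ValueError in else is uncaught, finally prints before exception propagates ('M' never appended)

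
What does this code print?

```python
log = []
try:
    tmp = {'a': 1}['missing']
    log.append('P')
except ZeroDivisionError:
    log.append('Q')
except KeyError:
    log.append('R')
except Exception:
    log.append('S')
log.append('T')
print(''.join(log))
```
RT

KeyError matches before generic Exception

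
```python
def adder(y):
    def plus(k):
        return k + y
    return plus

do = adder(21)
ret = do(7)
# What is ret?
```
28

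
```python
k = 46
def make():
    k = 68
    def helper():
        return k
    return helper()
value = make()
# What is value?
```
68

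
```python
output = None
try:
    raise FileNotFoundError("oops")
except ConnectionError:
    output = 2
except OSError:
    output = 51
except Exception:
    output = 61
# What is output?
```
51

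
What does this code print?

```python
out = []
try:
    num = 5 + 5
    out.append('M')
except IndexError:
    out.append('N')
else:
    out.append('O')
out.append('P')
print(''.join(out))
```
MOP

else block runs when no exception occurs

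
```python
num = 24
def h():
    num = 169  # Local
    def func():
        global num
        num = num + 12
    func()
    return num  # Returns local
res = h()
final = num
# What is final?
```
36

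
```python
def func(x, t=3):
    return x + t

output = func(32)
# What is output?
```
35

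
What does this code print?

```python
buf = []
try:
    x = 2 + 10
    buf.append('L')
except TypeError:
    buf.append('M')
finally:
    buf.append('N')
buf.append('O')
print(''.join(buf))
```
LNO

finally runs after normal execution too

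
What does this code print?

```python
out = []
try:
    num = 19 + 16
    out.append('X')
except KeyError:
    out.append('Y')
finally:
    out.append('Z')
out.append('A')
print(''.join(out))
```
XZA

finally runs after normal execution too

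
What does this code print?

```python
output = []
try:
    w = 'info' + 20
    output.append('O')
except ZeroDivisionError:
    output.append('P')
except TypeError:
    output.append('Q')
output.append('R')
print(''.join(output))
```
QR

TypeError is caught by its specific handler, not ZeroDivisionError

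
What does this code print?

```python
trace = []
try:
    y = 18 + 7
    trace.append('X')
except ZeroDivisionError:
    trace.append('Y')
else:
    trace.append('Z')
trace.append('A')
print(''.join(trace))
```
XZA

else block runs when no exception occurs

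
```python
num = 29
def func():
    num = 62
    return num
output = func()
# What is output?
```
62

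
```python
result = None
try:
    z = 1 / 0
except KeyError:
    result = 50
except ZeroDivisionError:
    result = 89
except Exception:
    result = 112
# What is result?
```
89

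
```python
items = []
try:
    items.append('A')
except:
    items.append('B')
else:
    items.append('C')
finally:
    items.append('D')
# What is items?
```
['A', 'C', 'D']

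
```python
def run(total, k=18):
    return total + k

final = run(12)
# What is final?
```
30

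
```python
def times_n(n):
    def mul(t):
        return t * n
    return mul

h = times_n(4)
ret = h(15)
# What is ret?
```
60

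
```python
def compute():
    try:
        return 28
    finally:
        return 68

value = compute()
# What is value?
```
68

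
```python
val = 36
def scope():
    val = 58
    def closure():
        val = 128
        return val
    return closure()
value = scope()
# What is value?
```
128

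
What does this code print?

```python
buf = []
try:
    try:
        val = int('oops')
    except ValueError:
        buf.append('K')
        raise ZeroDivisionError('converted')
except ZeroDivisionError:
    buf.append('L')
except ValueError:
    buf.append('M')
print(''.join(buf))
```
KL

New ZeroDivisionError raised, caught by outer ZeroDivisionError handler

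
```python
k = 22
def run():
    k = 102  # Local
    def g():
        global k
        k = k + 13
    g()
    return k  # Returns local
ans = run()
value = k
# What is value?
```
35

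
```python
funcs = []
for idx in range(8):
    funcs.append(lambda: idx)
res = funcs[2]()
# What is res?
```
7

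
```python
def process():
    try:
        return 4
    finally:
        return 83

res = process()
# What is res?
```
83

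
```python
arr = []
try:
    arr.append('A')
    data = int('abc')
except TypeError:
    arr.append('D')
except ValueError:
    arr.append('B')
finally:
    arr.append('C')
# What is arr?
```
['A', 'B', 'C']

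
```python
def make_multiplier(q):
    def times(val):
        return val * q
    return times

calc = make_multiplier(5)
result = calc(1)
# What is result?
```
5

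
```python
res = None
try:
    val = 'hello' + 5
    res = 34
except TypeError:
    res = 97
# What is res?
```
97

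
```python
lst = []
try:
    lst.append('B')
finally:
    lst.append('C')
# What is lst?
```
['B', 'C']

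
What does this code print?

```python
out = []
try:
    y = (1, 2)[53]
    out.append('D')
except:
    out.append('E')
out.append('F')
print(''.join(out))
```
EF

Exception raised in try, caught by bare except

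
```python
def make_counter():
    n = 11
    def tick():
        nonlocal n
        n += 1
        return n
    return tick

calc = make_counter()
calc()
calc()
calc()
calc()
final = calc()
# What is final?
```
16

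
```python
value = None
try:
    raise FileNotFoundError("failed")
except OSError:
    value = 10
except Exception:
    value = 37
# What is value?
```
10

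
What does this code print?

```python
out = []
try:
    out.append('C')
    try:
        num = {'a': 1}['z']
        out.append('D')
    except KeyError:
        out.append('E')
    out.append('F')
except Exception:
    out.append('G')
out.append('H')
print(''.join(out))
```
CEFH

Inner exception caught by inner handler, outer continues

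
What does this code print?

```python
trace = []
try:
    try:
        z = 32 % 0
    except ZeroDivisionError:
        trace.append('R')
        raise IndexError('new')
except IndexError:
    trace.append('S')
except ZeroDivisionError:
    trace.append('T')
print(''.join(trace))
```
RS

New IndexError raised, caught by outer IndexError handler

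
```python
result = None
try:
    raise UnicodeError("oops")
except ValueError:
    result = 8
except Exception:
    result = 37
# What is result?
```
8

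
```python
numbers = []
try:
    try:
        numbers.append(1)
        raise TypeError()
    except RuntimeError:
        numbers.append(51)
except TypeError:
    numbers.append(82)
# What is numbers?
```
[1, 82]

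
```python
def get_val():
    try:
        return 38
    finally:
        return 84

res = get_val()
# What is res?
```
84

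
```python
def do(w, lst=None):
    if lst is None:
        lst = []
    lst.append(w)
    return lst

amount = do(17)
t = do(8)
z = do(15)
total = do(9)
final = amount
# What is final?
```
[17]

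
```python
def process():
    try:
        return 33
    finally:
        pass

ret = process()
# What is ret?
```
33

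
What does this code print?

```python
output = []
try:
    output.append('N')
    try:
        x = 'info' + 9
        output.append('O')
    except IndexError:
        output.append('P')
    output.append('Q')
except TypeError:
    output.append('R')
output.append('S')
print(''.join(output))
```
NRS

Inner handler doesn't match, propagates to outer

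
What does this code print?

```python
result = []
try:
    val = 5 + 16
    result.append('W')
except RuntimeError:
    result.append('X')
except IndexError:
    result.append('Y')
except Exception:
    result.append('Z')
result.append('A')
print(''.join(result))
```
WA

No exception, try block completes normally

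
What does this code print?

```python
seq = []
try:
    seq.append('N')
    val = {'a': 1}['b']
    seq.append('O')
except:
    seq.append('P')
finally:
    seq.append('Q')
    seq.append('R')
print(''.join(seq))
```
NPQR

Code before exception runs, then except, then all of finally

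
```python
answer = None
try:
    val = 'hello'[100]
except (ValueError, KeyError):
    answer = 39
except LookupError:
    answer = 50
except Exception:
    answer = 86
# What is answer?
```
50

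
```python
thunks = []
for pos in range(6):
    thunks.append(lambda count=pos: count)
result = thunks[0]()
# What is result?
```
0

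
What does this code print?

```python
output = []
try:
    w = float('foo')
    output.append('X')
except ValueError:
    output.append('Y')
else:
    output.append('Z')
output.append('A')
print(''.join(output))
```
YA

else block skipped when exception is caught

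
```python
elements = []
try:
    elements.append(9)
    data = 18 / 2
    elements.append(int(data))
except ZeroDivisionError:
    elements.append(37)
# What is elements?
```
[9, 9]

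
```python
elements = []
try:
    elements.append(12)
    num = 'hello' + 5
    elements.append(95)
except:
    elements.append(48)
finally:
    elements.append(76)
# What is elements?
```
[12, 48, 76]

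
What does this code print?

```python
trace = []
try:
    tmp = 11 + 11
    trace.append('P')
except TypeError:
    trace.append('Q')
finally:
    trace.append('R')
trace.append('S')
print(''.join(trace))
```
PRS

finally runs after normal execution too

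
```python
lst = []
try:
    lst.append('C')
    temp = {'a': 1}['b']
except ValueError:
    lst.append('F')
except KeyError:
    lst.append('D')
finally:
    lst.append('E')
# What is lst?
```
['C', 'D', 'E']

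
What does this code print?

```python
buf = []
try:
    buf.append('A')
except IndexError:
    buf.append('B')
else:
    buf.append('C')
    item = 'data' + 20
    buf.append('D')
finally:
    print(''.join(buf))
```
AC

Try succeeds, else appends 'C', TypeError in else is uncaught, finally prints before exception propagates ('D' never appended)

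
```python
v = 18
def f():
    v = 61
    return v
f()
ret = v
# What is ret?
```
18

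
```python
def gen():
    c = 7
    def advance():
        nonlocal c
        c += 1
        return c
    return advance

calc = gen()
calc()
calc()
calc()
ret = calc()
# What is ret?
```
11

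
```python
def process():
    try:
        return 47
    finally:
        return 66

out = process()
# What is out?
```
66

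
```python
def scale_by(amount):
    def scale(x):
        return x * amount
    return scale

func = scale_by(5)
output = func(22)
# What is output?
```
110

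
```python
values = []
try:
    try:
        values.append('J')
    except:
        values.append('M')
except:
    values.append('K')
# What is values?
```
['J']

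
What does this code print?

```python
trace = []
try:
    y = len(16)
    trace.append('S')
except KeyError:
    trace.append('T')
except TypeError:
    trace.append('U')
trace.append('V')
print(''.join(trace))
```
UV

TypeError is caught by its specific handler, not KeyError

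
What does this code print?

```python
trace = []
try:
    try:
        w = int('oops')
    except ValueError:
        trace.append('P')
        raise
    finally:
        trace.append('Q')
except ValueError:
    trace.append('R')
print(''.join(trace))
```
PQR

finally runs before re-raised exception propagates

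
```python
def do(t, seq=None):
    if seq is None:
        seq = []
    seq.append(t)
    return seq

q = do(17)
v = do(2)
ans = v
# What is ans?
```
[2]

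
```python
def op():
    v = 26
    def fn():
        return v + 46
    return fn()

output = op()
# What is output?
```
72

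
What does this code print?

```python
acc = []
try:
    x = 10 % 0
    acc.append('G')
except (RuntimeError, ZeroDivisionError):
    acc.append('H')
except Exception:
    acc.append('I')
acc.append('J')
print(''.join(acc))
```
HJ

ZeroDivisionError matches tuple containing it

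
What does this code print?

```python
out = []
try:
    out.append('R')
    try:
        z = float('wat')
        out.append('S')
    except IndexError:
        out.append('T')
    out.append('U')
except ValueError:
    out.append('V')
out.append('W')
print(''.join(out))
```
RVW

Inner handler doesn't match, propagates to outer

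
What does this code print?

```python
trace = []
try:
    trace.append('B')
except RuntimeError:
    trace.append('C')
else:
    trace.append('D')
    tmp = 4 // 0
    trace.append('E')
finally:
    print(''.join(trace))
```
BD

Try succeeds, else appends 'D', ZeroDivisionError in else is uncaught, finally prints before exception propagates ('E' never appended)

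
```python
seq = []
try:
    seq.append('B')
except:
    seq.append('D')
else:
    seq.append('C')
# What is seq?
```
['B', 'C']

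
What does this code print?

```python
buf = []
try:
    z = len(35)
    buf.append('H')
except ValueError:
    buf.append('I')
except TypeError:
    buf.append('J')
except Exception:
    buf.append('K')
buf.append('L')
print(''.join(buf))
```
JL

TypeError matches before generic Exception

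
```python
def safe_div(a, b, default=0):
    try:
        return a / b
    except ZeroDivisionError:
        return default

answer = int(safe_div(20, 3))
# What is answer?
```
6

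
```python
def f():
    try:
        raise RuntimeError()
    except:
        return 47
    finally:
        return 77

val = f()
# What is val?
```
77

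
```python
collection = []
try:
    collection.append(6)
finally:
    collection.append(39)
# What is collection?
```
[6, 39]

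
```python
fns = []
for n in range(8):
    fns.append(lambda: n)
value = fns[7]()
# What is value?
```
7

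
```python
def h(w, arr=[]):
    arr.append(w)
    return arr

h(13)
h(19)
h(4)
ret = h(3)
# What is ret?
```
[13, 19, 4, 3]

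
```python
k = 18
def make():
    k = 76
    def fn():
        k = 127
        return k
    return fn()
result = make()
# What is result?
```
127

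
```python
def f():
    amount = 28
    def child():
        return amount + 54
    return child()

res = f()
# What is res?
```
82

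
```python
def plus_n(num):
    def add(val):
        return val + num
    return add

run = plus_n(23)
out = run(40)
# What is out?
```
63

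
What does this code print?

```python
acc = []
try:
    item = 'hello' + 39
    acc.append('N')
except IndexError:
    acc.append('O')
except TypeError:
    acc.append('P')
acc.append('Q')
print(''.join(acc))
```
PQ

TypeError is caught by its specific handler, not IndexError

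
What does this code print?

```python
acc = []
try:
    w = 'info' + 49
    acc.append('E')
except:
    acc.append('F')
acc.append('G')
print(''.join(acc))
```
FG

Exception raised in try, caught by bare except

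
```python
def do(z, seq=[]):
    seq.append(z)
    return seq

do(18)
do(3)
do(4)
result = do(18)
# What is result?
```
[18, 3, 4, 18]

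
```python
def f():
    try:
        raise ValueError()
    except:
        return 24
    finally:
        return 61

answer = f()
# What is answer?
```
61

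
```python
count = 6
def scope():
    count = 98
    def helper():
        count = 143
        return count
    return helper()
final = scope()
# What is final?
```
143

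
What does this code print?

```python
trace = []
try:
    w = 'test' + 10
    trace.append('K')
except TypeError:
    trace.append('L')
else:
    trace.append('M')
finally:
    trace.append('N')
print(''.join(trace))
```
LN

Exception: except runs, else skipped, finally runs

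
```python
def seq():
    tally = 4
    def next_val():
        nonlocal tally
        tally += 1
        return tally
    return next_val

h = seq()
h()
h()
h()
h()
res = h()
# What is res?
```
9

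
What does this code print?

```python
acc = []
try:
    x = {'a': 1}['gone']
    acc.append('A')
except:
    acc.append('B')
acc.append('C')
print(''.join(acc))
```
BC

Exception raised in try, caught by bare except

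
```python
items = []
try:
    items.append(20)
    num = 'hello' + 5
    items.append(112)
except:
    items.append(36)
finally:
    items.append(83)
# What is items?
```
[20, 36, 83]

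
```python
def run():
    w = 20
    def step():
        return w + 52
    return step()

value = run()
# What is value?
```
72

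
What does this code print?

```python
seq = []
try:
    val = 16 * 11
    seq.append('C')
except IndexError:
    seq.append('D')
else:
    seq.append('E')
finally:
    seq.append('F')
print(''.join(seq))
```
CEF

else runs before finally when no exception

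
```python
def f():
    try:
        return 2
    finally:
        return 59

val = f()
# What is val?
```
59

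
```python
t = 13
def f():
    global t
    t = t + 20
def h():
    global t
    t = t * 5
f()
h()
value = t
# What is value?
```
165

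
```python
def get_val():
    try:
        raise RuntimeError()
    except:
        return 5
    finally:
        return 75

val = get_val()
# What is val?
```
75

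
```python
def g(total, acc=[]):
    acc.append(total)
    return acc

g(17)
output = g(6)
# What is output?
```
[17, 6]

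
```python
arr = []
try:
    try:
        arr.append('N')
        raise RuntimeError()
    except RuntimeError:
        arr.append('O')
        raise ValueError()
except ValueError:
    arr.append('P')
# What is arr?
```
['N', 'O', 'P']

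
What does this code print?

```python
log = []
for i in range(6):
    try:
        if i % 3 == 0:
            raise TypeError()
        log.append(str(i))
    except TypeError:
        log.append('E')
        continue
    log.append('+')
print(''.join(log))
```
E1+2+E4+5+

continue in except skips rest of loop body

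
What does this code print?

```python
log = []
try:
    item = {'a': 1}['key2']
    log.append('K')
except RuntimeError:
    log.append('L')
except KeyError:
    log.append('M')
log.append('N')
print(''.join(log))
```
MN

KeyError is caught by its specific handler, not RuntimeError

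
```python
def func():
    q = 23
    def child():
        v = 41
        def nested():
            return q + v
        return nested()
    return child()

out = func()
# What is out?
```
64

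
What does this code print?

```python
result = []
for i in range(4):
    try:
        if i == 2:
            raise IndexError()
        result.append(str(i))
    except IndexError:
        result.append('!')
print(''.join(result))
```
01!3

Exception on i=2 caught, loop continues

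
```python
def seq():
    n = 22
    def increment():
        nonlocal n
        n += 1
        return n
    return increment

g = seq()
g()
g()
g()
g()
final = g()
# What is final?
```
27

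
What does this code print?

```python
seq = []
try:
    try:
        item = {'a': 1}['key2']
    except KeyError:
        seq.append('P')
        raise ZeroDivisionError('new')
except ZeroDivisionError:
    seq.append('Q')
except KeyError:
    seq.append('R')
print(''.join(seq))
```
PQ

New ZeroDivisionError raised, caught by outer ZeroDivisionError handler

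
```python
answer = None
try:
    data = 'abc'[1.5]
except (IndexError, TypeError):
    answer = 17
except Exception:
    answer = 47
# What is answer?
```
17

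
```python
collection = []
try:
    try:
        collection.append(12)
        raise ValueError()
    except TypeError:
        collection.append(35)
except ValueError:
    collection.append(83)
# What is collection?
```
[12, 83]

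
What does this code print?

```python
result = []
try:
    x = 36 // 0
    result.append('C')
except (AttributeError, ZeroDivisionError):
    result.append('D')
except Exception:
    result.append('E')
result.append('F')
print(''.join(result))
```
DF

ZeroDivisionError matches tuple containing it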